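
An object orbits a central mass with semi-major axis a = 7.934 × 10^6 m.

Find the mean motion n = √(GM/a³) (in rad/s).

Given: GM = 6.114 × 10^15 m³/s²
a = 7.934 × 10^6 m
GM = 6.114 × 10^15 m³/s²
a³ = 4.99432 × 10^20 m³
GM/a³ = (6.114 × 10^15) / (4.99432 × 10^20) = 1.22419 × 10^-5 s⁻²
n = √(GM/a³) = 0.00349884 rad/s ≈ 0.003499 rad/s

Final answer: n = 0.003499 rad/s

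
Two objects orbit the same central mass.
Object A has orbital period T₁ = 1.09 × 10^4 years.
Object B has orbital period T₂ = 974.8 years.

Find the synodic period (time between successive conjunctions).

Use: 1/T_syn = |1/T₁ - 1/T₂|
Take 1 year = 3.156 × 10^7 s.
T₁ = 1.09 × 10^4 years = 3.44004 × 10^11 s
T₂ = 974.8 years = 3.07647 × 10^10 s
1/T₁ = 2.90694 × 10^-12 s⁻¹
1/T₂ = 3.25048 × 10^-11 s⁻¹
|1/T₁ − 1/T₂| = 2.95979 × 10^-11 s⁻¹
T_syn = 1 / |1/T₁ − 1/T₂| = 3.37862 × 10^10 s ≈ 1071 years

Final answer: T_syn = 1071 years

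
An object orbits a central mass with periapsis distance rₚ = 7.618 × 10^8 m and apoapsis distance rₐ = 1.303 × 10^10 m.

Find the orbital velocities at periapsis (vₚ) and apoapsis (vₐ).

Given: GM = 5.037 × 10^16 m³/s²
rₚ = 7.618 × 10^8 m
rₐ = 1.303 × 10^10 m
GM = 5.037 × 10^16 m³/s²
a = (rₚ + rₐ)/2 = 6.8959 × 10^9 m
Vis-viva: v² = GM (2/r − 1/a)
vₚ² = 5.037 × 10^16 × (2.62536 × 10^-9 − 1.45014 × 10^-10) = 1.24935 × 10^8 m²/s²
vₚ = 11177.4 m/s ≈ 11.18 km/s
vₐ² = 5.037 × 10^16 × (1.53492 × 10^-10 − 1.45014 × 10^-10) = 427049 m²/s²
vₐ = 653.49 m/s ≈ 653.5 m/s

Final answer: vₚ = 11.18 km/s, vₐ = 653.5 m/s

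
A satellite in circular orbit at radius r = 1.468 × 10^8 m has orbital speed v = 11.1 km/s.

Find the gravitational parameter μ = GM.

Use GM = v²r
r = 1.468 × 10^8 m
v = 11.1 km/s = 11100 m/s
v² = 1.2321 × 10^8 m²/s²
GM = v²r = 1.2321 × 10^8 × 1.468 × 10^8 = 1.80872 × 10^16 m³/s²
GM ≈ 1.809 × 10^16 m³/s²

Final answer: GM = 1.809 × 10^16 m³/s²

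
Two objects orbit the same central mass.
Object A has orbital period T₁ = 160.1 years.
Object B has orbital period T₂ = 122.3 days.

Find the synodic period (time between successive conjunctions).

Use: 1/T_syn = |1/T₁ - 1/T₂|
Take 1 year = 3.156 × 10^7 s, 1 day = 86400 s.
T₁ = 160.1 years = 5.05276 × 10^9 s
T₂ = 122.3 days = 1.05667 × 10^7 s
1/T₁ = 1.97912 × 10^-10 s⁻¹
1/T₂ = 9.46367 × 10^-8 s⁻¹
|1/T₁ − 1/T₂| = 9.44388 × 10^-8 s⁻¹
T_syn = 1 / |1/T₁ − 1/T₂| = 1.05889 × 10^7 s ≈ 122.6 days

Final answer: T_syn = 122.6 days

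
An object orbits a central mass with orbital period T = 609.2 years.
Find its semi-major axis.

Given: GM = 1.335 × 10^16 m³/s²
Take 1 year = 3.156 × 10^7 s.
T = 609.2 years = 1.92264 × 10^10 s
GM = 1.335 × 10^16 m³/s²
Kepler's third law: a³ = GM T² / (4π²)
T² = 3.69653 × 10^20 s²
a³ = (1.335 × 10^16) × (3.69653 × 10^20) / (4π²) = 1.25002 × 10^35 m³
a = (a³)^(1/3) = 5.00002 × 10^11 m ≈ 500 Gm

Final answer: 500 Gm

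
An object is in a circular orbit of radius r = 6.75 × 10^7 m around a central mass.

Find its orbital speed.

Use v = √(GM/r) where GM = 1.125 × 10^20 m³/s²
r = 6.75 × 10^7 m
GM = 1.125 × 10^20 m³/s²
GM/r = (1.125 × 10^20) / (6.75 × 10^7) = 1.66667 × 10^12 m²/s²
v = √(GM/r) = 1.29099 × 10^6 m/s ≈ 1291 km/s

Final answer: 1291 km/s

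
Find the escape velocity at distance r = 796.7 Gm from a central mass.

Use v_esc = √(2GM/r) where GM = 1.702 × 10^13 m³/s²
r = 796.7 Gm = 7.967 × 10^11 m
GM = 1.702 × 10^13 m³/s²
2GM/r = 2 × (1.702 × 10^13) / (7.967 × 10^11) = 42.7262 m²/s²
v_esc = √(2GM/r) = 6.53653 m/s ≈ 6.537 m/s

Final answer: 6.537 m/s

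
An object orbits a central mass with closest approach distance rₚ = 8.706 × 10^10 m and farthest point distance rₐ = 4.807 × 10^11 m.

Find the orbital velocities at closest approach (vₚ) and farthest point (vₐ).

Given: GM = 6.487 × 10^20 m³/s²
rₚ = 8.706 × 10^10 m
rₐ = 4.807 × 10^11 m
GM = 6.487 × 10^20 m³/s²
a = (rₚ + rₐ)/2 = 2.8388 × 10^11 m
Vis-viva: v² = GM (2/r − 1/a)
vₚ² = 6.487 × 10^20 × (2.29727 × 10^-11 − 3.52262 × 10^-12) = 1.26172 × 10^10 m²/s²
vₚ = 112327 m/s ≈ 112.3 km/s
vₐ² = 6.487 × 10^20 × (4.1606 × 10^-12 − 3.52262 × 10^-12) = 4.1386 × 10^8 m²/s²
vₐ = 20343.6 m/s ≈ 20.34 km/s

Final answer: vₚ = 112.3 km/s, vₐ = 20.34 km/s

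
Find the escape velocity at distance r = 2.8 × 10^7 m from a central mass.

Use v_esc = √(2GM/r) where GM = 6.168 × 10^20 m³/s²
r = 2.8 × 10^7 m
GM = 6.168 × 10^20 m³/s²
2GM/r = 2 × (6.168 × 10^20) / (2.8 × 10^7) = 4.40571 × 10^13 m²/s²
v_esc = √(2GM/r) = 6.63756 × 10^6 m/s ≈ 6638 km/s

Final answer: 6638 km/s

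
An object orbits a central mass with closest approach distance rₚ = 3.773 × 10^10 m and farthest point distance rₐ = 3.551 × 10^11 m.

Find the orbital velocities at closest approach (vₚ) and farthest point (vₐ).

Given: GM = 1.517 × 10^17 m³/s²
rₚ = 3.773 × 10^10 m
rₐ = 3.551 × 10^11 m
GM = 1.517 × 10^17 m³/s²
a = (rₚ + rₐ)/2 = 1.96415 × 10^11 m
Vis-viva: v² = GM (2/r − 1/a)
vₚ² = 1.517 × 10^17 × (5.30082 × 10^-11 − 5.09126 × 10^-12) = 7.269 × 10^6 m²/s²
vₚ = 2696.11 m/s ≈ 2.696 km/s
vₐ² = 1.517 × 10^17 × (5.63222 × 10^-12 − 5.09126 × 10^-12) = 82062.9 m²/s²
vₐ = 286.466 m/s ≈ 286.5 m/s

Final answer: vₚ = 2.696 km/s, vₐ = 286.5 m/s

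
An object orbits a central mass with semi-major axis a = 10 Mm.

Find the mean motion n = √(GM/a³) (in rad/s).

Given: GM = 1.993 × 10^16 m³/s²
a = 10 Mm = 1 × 10^7 m
GM = 1.993 × 10^16 m³/s²
a³ = 1 × 10^21 m³
GM/a³ = (1.993 × 10^16) / (1 × 10^21) = 1.993 × 10^-5 s⁻²
n = √(GM/a³) = 0.0044643 rad/s ≈ 0.004464 rad/s

Final answer: n = 0.004464 rad/s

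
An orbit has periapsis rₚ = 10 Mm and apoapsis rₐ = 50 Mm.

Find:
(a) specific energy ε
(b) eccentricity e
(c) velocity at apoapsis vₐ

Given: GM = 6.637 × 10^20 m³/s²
rₚ = 10 Mm = 1 × 10^7 m
rₐ = 50 Mm = 5 × 10^7 m
GM = 6.637 × 10^20 m³/s²
a = (rₚ + rₐ)/2 = 3 × 10^7 m
e = (rₐ − rₚ)/(rₐ + rₚ) = (4 × 10^7) / (6 × 10^7) = 0.666667
(a) 2a = 6 × 10^7 m;  ε = −GM/(2a) = -1.10617 × 10^13 J/kg ≈ -1.106 × 10^4 GJ/kg
(b) e = 0.666667 ≈ 0.6667
(c) vₐ² = GM (2/rₐ − 1/a) = 6.637 × 10^20 × (4 × 10^-8 − 3.33333 × 10^-8) = 4.42467 × 10^12 m²/s²;  vₐ = 2.10349 × 10^6 m/s ≈ 2103 km/s

Final answer:
(a) specific energy ε = -1.106 × 10^4 GJ/kg
(b) eccentricity e = 0.6667
(c) velocity at apoapsis vₐ = 2103 km/s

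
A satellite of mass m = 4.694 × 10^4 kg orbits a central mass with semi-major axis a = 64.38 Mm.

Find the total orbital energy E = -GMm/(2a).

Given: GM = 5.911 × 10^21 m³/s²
a = 64.38 Mm = 6.438 × 10^7 m
GM = 5.911 × 10^21 m³/s²
2a = 1.2876 × 10^8 m
GMm = 5.911 × 10^21 × 46940 = 2.77462 × 10^26 m³·kg/s²
E = −GMm/(2a) = -2.15488 × 10^18 J ≈ -2.155 EJ

Final answer: -2.155 EJ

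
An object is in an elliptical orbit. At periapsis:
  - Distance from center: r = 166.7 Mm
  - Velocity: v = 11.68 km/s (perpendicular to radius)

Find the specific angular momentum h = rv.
r = 166.7 Mm = 1.667 × 10^8 m
v = 11.68 km/s = 11680 m/s
h = rv = 1.667 × 10^8 × 11680 = 1.94706 × 10^12 m²/s ≈ 1.947 × 10^12 m²/s

Final answer: h = 1.947 × 10^12 m²/s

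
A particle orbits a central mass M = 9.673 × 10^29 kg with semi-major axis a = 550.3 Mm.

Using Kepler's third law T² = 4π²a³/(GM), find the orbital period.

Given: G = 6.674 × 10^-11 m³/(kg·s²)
M = 9.673 × 10^29 kg
GM = G × M = 6.674 × 10^-11 × 9.673 × 10^29 = 6.45576 × 10^19 m³/s²
a = 550.3 Mm = 5.503 × 10^8 m
a³ = 1.66647 × 10^26 m³
T = 2π √(a³/GM) = 2π √((1.66647 × 10^26) / (6.45576 × 10^19)) = 2π × 1606.67 s
T = 10095 s ≈ 2.804 hours

Final answer: 2.804 hours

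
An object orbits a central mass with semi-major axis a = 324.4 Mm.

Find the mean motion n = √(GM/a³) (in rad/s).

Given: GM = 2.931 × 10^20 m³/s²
a = 324.4 Mm = 3.244 × 10^8 m
GM = 2.931 × 10^20 m³/s²
a³ = 3.41384 × 10^25 m³
GM/a³ = (2.931 × 10^20) / (3.41384 × 10^25) = 8.58565 × 10^-6 s⁻²
n = √(GM/a³) = 0.00293013 rad/s ≈ 0.00293 rad/s

Final answer: n = 0.00293 rad/s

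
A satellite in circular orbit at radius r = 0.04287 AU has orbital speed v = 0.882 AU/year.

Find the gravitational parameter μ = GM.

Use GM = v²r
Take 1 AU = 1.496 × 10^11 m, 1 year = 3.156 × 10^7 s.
r = 0.04287 AU = 6.41335 × 10^9 m
v = 0.882 AU/year = 4180.84 m/s
v² = 1.74794 × 10^7 m²/s²
GM = v²r = 1.74794 × 10^7 × 6.41335 × 10^9 = 1.12102 × 10^17 m³/s²
GM ≈ 1.121 × 10^17 m³/s²

Final answer: GM = 1.121 × 10^17 m³/s²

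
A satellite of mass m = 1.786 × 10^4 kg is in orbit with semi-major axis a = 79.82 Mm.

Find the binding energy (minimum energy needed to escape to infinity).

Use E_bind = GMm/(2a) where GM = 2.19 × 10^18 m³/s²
a = 79.82 Mm = 7.982 × 10^7 m
GM = 2.19 × 10^18 m³/s²
m = 1.786 × 10^4 kg
GMm = 2.19 × 10^18 × 17860 = 3.91134 × 10^22 m³·kg/s²
2a = 1.5964 × 10^8 m
E_bind = GMm/(2a) = 2.4501 × 10^14 J ≈ 245 TJ

Final answer: 245 TJ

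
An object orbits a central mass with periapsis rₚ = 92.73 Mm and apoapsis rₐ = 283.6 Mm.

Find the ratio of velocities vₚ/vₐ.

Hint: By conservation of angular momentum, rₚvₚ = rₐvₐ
rₚ = 92.73 Mm = 9.273 × 10^7 m
rₐ = 283.6 Mm = 2.836 × 10^8 m
rₚvₚ = rₐvₐ  ⇒  vₚ/vₐ = rₐ/rₚ
vₚ/vₐ = (2.836 × 10^8) / (9.273 × 10^7) = 3.05834

Final answer: vₚ/vₐ = 3.058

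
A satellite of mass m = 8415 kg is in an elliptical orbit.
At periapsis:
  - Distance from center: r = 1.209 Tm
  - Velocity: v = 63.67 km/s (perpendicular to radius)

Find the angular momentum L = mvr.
r = 1.209 Tm = 1.209 × 10^12 m
v = 63.67 km/s = 63670 m/s
vr = 63670 × 1.209 × 10^12 = 7.6977 × 10^16 m²/s
L = m × vr = 8415 × 7.6977 × 10^16 = 6.47762 × 10^20 kg·m²/s ≈ 6.478 × 10^20 kg·m²/s

Final answer: L = 6.478 × 10^20 kg·m²/s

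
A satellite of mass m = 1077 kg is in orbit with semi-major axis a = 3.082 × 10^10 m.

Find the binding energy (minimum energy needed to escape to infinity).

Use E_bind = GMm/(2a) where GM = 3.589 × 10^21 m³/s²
a = 3.082 × 10^10 m
GM = 3.589 × 10^21 m³/s²
m = 1077 kg
GMm = 3.589 × 10^21 × 1077 = 3.86535 × 10^24 m³·kg/s²
2a = 6.164 × 10^10 m
E_bind = GMm/(2a) = 6.27085 × 10^13 J ≈ 62.71 TJ

Final answer: 62.71 TJ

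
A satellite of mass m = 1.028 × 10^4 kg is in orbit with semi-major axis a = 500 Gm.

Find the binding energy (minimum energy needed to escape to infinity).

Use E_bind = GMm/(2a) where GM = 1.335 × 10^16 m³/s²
a = 500 Gm = 5 × 10^11 m
GM = 1.335 × 10^16 m³/s²
m = 1.028 × 10^4 kg
GMm = 1.335 × 10^16 × 10280 = 1.37238 × 10^20 m³·kg/s²
2a = 1 × 10^12 m
E_bind = GMm/(2a) = 1.37238 × 10^8 J ≈ 137.2 MJ

Final answer: 137.2 MJ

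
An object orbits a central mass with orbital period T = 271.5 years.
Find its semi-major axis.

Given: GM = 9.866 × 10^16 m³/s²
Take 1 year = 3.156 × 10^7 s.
T = 271.5 years = 8.56854 × 10^9 s
GM = 9.866 × 10^16 m³/s²
Kepler's third law: a³ = GM T² / (4π²)
T² = 7.34199 × 10^19 s²
a³ = (9.866 × 10^16) × (7.34199 × 10^19) / (4π²) = 1.83483 × 10^35 m³
a = (a³)^(1/3) = 5.6824 × 10^11 m ≈ 568.2 Gm

Final answer: 568.2 Gm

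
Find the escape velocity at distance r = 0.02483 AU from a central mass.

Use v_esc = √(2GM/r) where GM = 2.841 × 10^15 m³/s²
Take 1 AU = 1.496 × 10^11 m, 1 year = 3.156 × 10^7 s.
r = 0.02483 AU = 3.71457 × 10^9 m
GM = 2.841 × 10^15 m³/s²
2GM/r = 2 × (2.841 × 10^15) / (3.71457 × 10^9) = 1.52965 × 10^6 m²/s²
v_esc = √(2GM/r) = 1236.79 m/s ≈ 0.2609 AU/year

Final answer: 0.2609 AU/year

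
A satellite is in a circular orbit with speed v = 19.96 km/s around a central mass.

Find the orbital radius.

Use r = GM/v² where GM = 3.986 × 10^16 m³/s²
v = 19.96 km/s = 19960 m/s
GM = 3.986 × 10^16 m³/s²
v² = 3.98402 × 10^8 m²/s²
r = GM/v² = (3.986 × 10^16) / (3.98402 × 10^8) = 1.0005 × 10^8 m ≈ 100 Mm

Final answer: 100 Mm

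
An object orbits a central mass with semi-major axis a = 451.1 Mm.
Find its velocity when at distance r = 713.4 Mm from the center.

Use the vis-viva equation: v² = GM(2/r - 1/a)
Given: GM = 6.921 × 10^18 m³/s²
a = 451.1 Mm = 4.511 × 10^8 m
r = 713.4 Mm = 7.134 × 10^8 m
GM = 6.921 × 10^18 m³/s²
2/r − 1/a = 2.80348 × 10^-9 − 2.2168 × 10^-9 = 5.86673 × 10^-10 m⁻¹
v² = GM (2/r − 1/a) = 4.06036 × 10^9 m²/s²
v = 63721 m/s ≈ 63.72 km/s

Final answer: 63.72 km/s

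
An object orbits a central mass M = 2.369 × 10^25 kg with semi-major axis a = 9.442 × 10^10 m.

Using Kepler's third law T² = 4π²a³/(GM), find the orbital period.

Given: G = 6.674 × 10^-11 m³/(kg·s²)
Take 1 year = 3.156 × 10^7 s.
M = 2.369 × 10^25 kg
GM = G × M = 6.674 × 10^-11 × 2.369 × 10^25 = 1.58107 × 10^15 m³/s²
a = 9.442 × 10^10 m
a³ = 8.41767 × 10^32 m³
T = 2π √(a³/GM) = 2π √((8.41767 × 10^32) / (1.58107 × 10^15)) = 2π × 7.2966 × 10^8 s
T = 4.58459 × 10^9 s ≈ 145.3 years

Final answer: 145.3 years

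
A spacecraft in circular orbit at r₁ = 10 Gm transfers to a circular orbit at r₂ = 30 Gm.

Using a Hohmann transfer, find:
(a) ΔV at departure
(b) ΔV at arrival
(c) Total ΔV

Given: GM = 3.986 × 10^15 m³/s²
r₁ = 10 Gm = 1 × 10^10 m
r₂ = 30 Gm = 3 × 10^10 m
GM = 3.986 × 10^15 m³/s²
Transfer ellipse: a_t = (r₁ + r₂)/2 = 2 × 10^10 m
Circular speed at r₁: v₁ = √(GM/r₁) = 631.348 m/s
Transfer speed at r₁ (periapsis): v₁ₜ = √(GM(2/r₁ − 1/a_t)) = 773.24 m/s
(a) ΔV₁ = v₁ₜ − v₁ = 141.892 m/s ≈ 141.9 m/s
Circular speed at r₂: v₂ = √(GM/r₂) = 364.509 m/s
Transfer speed at r₂ (apoapsis): v₂ₜ = √(GM(2/r₂ − 1/a_t)) = 257.747 m/s
(b) ΔV₂ = v₂ − v₂ₜ = 106.762 m/s ≈ 106.8 m/s
(c) ΔV_total = ΔV₁ + ΔV₂ = 248.654 m/s ≈ 248.7 m/s

Final answer:
(a) ΔV₁ = 141.9 m/s
(b) ΔV₂ = 106.8 m/s
(c) ΔV_total = 248.7 m/s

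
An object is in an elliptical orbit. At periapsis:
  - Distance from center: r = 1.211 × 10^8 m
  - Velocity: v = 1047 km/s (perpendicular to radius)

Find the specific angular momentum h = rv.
r = 1.211 × 10^8 m
v = 1047 km/s = 1.047 × 10^6 m/s
h = rv = 1.211 × 10^8 × 1.047 × 10^6 = 1.26792 × 10^14 m²/s ≈ 1.268 × 10^14 m²/s

Final answer: h = 1.268 × 10^14 m²/s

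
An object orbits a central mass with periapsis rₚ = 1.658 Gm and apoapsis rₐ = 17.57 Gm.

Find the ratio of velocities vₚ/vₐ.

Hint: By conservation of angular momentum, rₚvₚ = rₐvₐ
rₚ = 1.658 Gm = 1.658 × 10^9 m
rₐ = 17.57 Gm = 1.757 × 10^10 m
rₚvₚ = rₐvₐ  ⇒  vₚ/vₐ = rₐ/rₚ
vₚ/vₐ = (1.757 × 10^10) / (1.658 × 10^9) = 10.5971

Final answer: vₚ/vₐ = 10.6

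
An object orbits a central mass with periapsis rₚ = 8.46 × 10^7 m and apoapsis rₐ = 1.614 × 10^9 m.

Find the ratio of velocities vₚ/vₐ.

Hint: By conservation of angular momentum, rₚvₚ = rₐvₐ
rₚ = 8.46 × 10^7 m
rₐ = 1.614 × 10^9 m
rₚvₚ = rₐvₐ  ⇒  vₚ/vₐ = rₐ/rₚ
vₚ/vₐ = (1.614 × 10^9) / (8.46 × 10^7) = 19.078

Final answer: vₚ/vₐ = 19.08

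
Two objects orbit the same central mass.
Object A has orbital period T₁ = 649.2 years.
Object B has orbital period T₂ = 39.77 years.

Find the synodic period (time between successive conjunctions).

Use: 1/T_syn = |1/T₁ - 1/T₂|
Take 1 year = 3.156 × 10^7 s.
T₁ = 649.2 years = 2.04888 × 10^10 s
T₂ = 39.77 years = 1.25514 × 10^9 s
1/T₁ = 4.88073 × 10^-11 s⁻¹
1/T₂ = 7.96723 × 10^-10 s⁻¹
|1/T₁ − 1/T₂| = 7.47916 × 10^-10 s⁻¹
T_syn = 1 / |1/T₁ − 1/T₂| = 1.33705 × 10^9 s ≈ 42.37 years

Final answer: T_syn = 42.37 years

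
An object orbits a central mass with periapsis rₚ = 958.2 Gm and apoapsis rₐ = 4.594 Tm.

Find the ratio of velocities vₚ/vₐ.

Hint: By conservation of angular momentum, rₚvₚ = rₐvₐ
rₚ = 958.2 Gm = 9.582 × 10^11 m
rₐ = 4.594 Tm = 4.594 × 10^12 m
rₚvₚ = rₐvₐ  ⇒  vₚ/vₐ = rₐ/rₚ
vₚ/vₐ = (4.594 × 10^12) / (9.582 × 10^11) = 4.79441

Final answer: vₚ/vₐ = 4.794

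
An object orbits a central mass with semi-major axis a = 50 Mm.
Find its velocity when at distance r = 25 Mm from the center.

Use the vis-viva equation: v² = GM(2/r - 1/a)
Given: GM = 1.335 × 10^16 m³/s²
a = 50 Mm = 5 × 10^7 m
r = 25 Mm = 2.5 × 10^7 m
GM = 1.335 × 10^16 m³/s²
2/r − 1/a = 8 × 10^-8 − 2 × 10^-8 = 6 × 10^-8 m⁻¹
v² = GM (2/r − 1/a) = 8.01 × 10^8 m²/s²
v = 28301.9 m/s ≈ 28.3 km/s

Final answer: 28.3 km/s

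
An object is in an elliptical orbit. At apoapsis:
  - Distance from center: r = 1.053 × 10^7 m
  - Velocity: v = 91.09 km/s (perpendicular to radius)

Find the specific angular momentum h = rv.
r = 1.053 × 10^7 m
v = 91.09 km/s = 91090 m/s
h = rv = 1.053 × 10^7 × 91090 = 9.59178 × 10^11 m²/s ≈ 9.592 × 10^11 m²/s

Final answer: h = 9.592 × 10^11 m²/s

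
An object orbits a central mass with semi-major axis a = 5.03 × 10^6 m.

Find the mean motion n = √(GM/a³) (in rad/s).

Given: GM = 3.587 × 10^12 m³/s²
a = 5.03 × 10^6 m
GM = 3.587 × 10^12 m³/s²
a³ = 1.27264 × 10^20 m³
GM/a³ = (3.587 × 10^12) / (1.27264 × 10^20) = 2.81856 × 10^-8 s⁻²
n = √(GM/a³) = 0.000167886 rad/s ≈ 0.0001679 rad/s

Final answer: n = 0.0001679 rad/s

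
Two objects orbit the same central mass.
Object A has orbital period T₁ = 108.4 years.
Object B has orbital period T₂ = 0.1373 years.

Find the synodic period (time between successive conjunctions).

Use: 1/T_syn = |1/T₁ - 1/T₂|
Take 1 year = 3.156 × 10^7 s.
T₁ = 108.4 years = 3.4211 × 10^9 s
T₂ = 0.1373 years = 4.33319 × 10^6 s
1/T₁ = 2.92303 × 10^-10 s⁻¹
1/T₂ = 2.30777 × 10^-7 s⁻¹
|1/T₁ − 1/T₂| = 2.30485 × 10^-7 s⁻¹
T_syn = 1 / |1/T₁ − 1/T₂| = 4.33868 × 10^6 s ≈ 0.1375 years

Final answer: T_syn = 0.1375 years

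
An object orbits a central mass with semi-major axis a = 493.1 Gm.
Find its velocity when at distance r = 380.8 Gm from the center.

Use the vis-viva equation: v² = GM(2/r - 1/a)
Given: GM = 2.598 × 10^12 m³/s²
a = 493.1 Gm = 4.931 × 10^11 m
r = 380.8 Gm = 3.808 × 10^11 m
GM = 2.598 × 10^12 m³/s²
2/r − 1/a = 5.2521 × 10^-12 − 2.02799 × 10^-12 = 3.22411 × 10^-12 m⁻¹
v² = GM (2/r − 1/a) = 8.37625 m²/s²
v = 2.89418 m/s ≈ 2.894 m/s

Final answer: 2.894 m/s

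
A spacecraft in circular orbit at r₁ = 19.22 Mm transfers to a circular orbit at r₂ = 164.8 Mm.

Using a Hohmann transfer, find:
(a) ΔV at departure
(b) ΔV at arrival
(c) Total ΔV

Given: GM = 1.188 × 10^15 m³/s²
r₁ = 19.22 Mm = 1.922 × 10^7 m
r₂ = 164.8 Mm = 1.648 × 10^8 m
GM = 1.188 × 10^15 m³/s²
Transfer ellipse: a_t = (r₁ + r₂)/2 = 9.201 × 10^7 m
Circular speed at r₁: v₁ = √(GM/r₁) = 7861.97 m/s
Transfer speed at r₁ (periapsis): v₁ₜ = √(GM(2/r₁ − 1/a_t)) = 10521.9 m/s
(a) ΔV₁ = v₁ₜ − v₁ = 2659.89 m/s ≈ 2.66 km/s
Circular speed at r₂: v₂ = √(GM/r₂) = 2684.91 m/s
Transfer speed at r₂ (apoapsis): v₂ₜ = √(GM(2/r₂ − 1/a_t)) = 1227.12 m/s
(b) ΔV₂ = v₂ − v₂ₜ = 1457.78 m/s ≈ 1.458 km/s
(c) ΔV_total = ΔV₁ + ΔV₂ = 4117.67 m/s ≈ 4.118 km/s

Final answer:
(a) ΔV₁ = 2.66 km/s
(b) ΔV₂ = 1.458 km/s
(c) ΔV_total = 4.118 km/s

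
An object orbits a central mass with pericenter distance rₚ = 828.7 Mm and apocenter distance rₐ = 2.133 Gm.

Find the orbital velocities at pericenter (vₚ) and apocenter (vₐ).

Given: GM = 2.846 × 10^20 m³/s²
rₚ = 828.7 Mm = 8.287 × 10^8 m
rₐ = 2.133 Gm = 2.133 × 10^9 m
GM = 2.846 × 10^20 m³/s²
a = (rₚ + rₐ)/2 = 1.48085 × 10^9 m
Vis-viva: v² = GM (2/r − 1/a)
vₚ² = 2.846 × 10^20 × (2.41342 × 10^-9 − 6.75288 × 10^-10) = 4.94672 × 10^11 m²/s²
vₚ = 703329 m/s ≈ 703.3 km/s
vₐ² = 2.846 × 10^20 × (9.37647 × 10^-10 − 6.75288 × 10^-10) = 7.46673 × 10^10 m²/s²
vₐ = 273253 m/s ≈ 273.3 km/s

Final answer: vₚ = 703.3 km/s, vₐ = 273.3 km/s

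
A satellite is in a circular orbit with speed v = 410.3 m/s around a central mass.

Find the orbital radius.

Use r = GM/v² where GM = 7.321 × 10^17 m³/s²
v = 410.3 m/s
GM = 7.321 × 10^17 m³/s²
v² = 168346 m²/s²
r = GM/v² = (7.321 × 10^17) / 168346 = 4.34878 × 10^12 m ≈ 4.349 Tm

Final answer: 4.349 Tm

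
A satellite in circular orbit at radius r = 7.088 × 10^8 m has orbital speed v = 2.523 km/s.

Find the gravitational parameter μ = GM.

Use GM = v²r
r = 7.088 × 10^8 m
v = 2.523 km/s = 2523 m/s
v² = 6.36553 × 10^6 m²/s²
GM = v²r = 6.36553 × 10^6 × 7.088 × 10^8 = 4.51189 × 10^15 m³/s²
GM ≈ 4.512 × 10^15 m³/s²

Final answer: GM = 4.512 × 10^15 m³/s²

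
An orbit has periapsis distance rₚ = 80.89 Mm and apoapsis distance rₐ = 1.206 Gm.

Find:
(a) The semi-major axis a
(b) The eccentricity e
rₚ = 80.89 Mm = 8.089 × 10^7 m
rₐ = 1.206 Gm = 1.206 × 10^9 m
(a) a = (rₚ + rₐ)/2 = 6.43445 × 10^8 m ≈ 643.4 Mm
(b) e = (rₐ − rₚ)/(rₐ + rₚ) = (1.12511 × 10^9) / (1.28689 × 10^9) = 0.874286

Final answer:
(a) a = 643.4 Mm
(b) e = 0.8743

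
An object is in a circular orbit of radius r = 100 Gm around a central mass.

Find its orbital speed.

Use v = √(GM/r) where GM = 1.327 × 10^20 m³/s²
r = 100 Gm = 1 × 10^11 m
GM = 1.327 × 10^20 m³/s²
GM/r = (1.327 × 10^20) / (1 × 10^11) = 1.327 × 10^9 m²/s²
v = √(GM/r) = 36428 m/s ≈ 36.43 km/s

Final answer: 36.43 km/s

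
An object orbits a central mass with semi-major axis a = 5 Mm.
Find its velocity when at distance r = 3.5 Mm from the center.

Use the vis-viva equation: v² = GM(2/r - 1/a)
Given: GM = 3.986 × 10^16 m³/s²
a = 5 Mm = 5 × 10^6 m
r = 3.5 Mm = 3.5 × 10^6 m
GM = 3.986 × 10^16 m³/s²
2/r − 1/a = 5.71429 × 10^-7 − 2 × 10^-7 = 3.71429 × 10^-7 m⁻¹
v² = GM (2/r − 1/a) = 1.48051 × 10^10 m²/s²
v = 121676 m/s ≈ 121.7 km/s

Final answer: 121.7 km/s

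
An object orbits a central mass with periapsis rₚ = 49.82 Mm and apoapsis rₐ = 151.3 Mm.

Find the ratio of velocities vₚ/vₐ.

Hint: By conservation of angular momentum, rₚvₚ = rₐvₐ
rₚ = 49.82 Mm = 4.982 × 10^7 m
rₐ = 151.3 Mm = 1.513 × 10^8 m
rₚvₚ = rₐvₐ  ⇒  vₚ/vₐ = rₐ/rₚ
vₚ/vₐ = (1.513 × 10^8) / (4.982 × 10^7) = 3.03693

Final answer: vₚ/vₐ = 3.037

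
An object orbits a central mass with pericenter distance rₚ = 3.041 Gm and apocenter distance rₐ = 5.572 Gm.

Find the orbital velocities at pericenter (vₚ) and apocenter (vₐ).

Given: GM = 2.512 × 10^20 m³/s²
rₚ = 3.041 Gm = 3.041 × 10^9 m
rₐ = 5.572 Gm = 5.572 × 10^9 m
GM = 2.512 × 10^20 m³/s²
a = (rₚ + rₐ)/2 = 4.3065 × 10^9 m
Vis-viva: v² = GM (2/r − 1/a)
vₚ² = 2.512 × 10^20 × (6.57678 × 10^-10 − 2.32207 × 10^-10) = 1.06878 × 10^11 m²/s²
vₚ = 326923 m/s ≈ 326.9 km/s
vₐ² = 2.512 × 10^20 × (3.58938 × 10^-10 − 2.32207 × 10^-10) = 3.18347 × 10^10 m²/s²
vₐ = 178423 m/s ≈ 178.4 km/s

Final answer: vₚ = 326.9 km/s, vₐ = 178.4 km/s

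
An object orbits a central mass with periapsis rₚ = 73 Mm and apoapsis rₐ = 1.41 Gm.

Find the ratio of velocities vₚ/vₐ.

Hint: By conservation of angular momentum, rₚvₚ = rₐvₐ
rₚ = 73 Mm = 7.3 × 10^7 m
rₐ = 1.41 Gm = 1.41 × 10^9 m
rₚvₚ = rₐvₐ  ⇒  vₚ/vₐ = rₐ/rₚ
vₚ/vₐ = (1.41 × 10^9) / (7.3 × 10^7) = 19.3151

Final answer: vₚ/vₐ = 19.32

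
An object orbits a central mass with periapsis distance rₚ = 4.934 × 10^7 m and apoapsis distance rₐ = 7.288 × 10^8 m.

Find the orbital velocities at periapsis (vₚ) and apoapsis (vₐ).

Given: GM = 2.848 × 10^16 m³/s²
rₚ = 4.934 × 10^7 m
rₐ = 7.288 × 10^8 m
GM = 2.848 × 10^16 m³/s²
a = (rₚ + rₐ)/2 = 3.8907 × 10^8 m
Vis-viva: v² = GM (2/r − 1/a)
vₚ² = 2.848 × 10^16 × (4.05351 × 10^-8 − 2.57023 × 10^-9) = 1.08124 × 10^9 m²/s²
vₚ = 32882.2 m/s ≈ 32.88 km/s
vₐ² = 2.848 × 10^16 × (2.74424 × 10^-9 − 2.57023 × 10^-9) = 4.95568 × 10^6 m²/s²
vₐ = 2226.14 m/s ≈ 2.226 km/s

Final answer: vₚ = 32.88 km/s, vₐ = 2.226 km/s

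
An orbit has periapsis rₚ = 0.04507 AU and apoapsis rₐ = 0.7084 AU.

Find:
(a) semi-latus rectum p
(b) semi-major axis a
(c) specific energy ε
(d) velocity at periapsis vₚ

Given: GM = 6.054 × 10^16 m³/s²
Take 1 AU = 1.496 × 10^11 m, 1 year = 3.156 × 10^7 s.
rₚ = 0.04507 AU = 6.74247 × 10^9 m
rₐ = 0.7084 AU = 1.05977 × 10^11 m
GM = 6.054 × 10^16 m³/s²
a = (rₚ + rₐ)/2 = 5.63596 × 10^10 m
e = (rₐ − rₚ)/(rₐ + rₚ) = (9.92342 × 10^10) / (1.12719 × 10^11) = 0.880367
(a) 1 − e² = 0.224954;  p = a(1 − e²) = 5.63596 × 10^10 × 0.224954 = 1.26783 × 10^10 m ≈ 0.08475 AU
(b) a = 5.63596 × 10^10 m ≈ 0.3767 AU
(c) 2a = 1.12719 × 10^11 m;  ε = −GM/(2a) = -537087 J/kg ≈ -537.1 kJ/kg
(d) vₚ² = GM (2/rₚ − 1/a) = 6.054 × 10^16 × (2.96627 × 10^-10 − 1.77432 × 10^-11) = 1.68836 × 10^7 m²/s²;  vₚ = 4108.97 m/s ≈ 0.8668 AU/year

Final answer:
(a) semi-latus rectum p = 0.08475 AU
(b) semi-major axis a = 0.3767 AU
(c) specific energy ε = -537.1 kJ/kg
(d) velocity at periapsis vₚ = 0.8668 AU/year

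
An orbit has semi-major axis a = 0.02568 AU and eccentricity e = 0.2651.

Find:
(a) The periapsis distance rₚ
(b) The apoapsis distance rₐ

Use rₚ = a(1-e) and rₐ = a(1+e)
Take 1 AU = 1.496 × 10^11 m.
a = 0.02568 AU = 3.84173 × 10^9 m
e = 0.2651:  1 − e = 0.7349,  1 + e = 1.2651
(a) rₚ = a(1 − e) = 3.84173 × 10^9 m × 0.7349 = 2.82329 × 10^9 m ≈ 0.01887 AU
(b) rₐ = a(1 + e) = 3.84173 × 10^9 m × 1.2651 = 4.86017 × 10^9 m ≈ 0.03249 AU

Final answer:
(a) rₚ = 0.01887 AU
(b) rₐ = 0.03249 AU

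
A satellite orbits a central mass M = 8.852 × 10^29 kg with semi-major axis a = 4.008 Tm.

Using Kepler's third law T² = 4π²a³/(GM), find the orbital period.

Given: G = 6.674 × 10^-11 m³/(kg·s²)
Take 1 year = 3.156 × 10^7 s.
M = 8.852 × 10^29 kg
GM = G × M = 6.674 × 10^-11 × 8.852 × 10^29 = 5.90782 × 10^19 m³/s²
a = 4.008 Tm = 4.008 × 10^12 m
a³ = 6.43848 × 10^37 m³
T = 2π √(a³/GM) = 2π √((6.43848 × 10^37) / (5.90782 × 10^19)) = 2π × 1.04395 × 10^9 s
T = 6.5593 × 10^9 s ≈ 207.8 years

Final answer: 207.8 years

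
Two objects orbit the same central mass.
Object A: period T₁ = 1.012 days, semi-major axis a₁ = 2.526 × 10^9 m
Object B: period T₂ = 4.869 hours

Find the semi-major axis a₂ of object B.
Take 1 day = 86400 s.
T₁ = 1.012 days = 87436.8 s
T₂ = 4.869 hours = 17528.4 s
a₁ = 2.526 × 10^9 m
Kepler's third law: (T₂/T₁)² = (a₂/a₁)³  ⇒  a₂ = a₁ (T₂/T₁)^(2/3)
T₂/T₁ = 0.200469
(T₂/T₁)^(2/3) = 0.34253
a₂ = 2.526 × 10^9 m × 0.34253 = 8.65231 × 10^8 m ≈ 8.652 × 10^8 m

Final answer: a₂ = 8.652 × 10^8 m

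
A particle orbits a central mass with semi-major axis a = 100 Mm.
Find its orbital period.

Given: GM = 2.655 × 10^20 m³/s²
a = 100 Mm = 1 × 10^8 m
GM = 2.655 × 10^20 m³/s²
a³ = 1 × 10^24 m³
T = 2π √(a³/GM) = 2π √((1 × 10^24) / (2.655 × 10^20)) = 2π × 61.3716 s
T = 385.609 s ≈ 6.427 minutes

Final answer: 6.427 minutes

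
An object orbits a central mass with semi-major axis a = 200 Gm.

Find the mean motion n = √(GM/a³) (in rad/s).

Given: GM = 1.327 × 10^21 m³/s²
a = 200 Gm = 2 × 10^11 m
GM = 1.327 × 10^21 m³/s²
a³ = 8 × 10^33 m³
GM/a³ = (1.327 × 10^21) / (8 × 10^33) = 1.65875 × 10^-13 s⁻²
n = √(GM/a³) = 4.07278 × 10^-7 rad/s ≈ 4.073 × 10^-7 rad/s

Final answer: n = 4.073 × 10^-7 rad/s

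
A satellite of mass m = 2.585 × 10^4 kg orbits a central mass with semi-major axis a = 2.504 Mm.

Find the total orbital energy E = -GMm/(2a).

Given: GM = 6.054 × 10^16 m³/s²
a = 2.504 Mm = 2.504 × 10^6 m
GM = 6.054 × 10^16 m³/s²
2a = 5.008 × 10^6 m
GMm = 6.054 × 10^16 × 25850 = 1.56496 × 10^21 m³·kg/s²
E = −GMm/(2a) = -3.12492 × 10^14 J ≈ -312.5 TJ

Final answer: -312.5 TJ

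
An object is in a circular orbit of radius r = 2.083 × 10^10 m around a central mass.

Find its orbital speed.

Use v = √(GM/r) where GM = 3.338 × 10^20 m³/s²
r = 2.083 × 10^10 m
GM = 3.338 × 10^20 m³/s²
GM/r = (3.338 × 10^20) / (2.083 × 10^10) = 1.6025 × 10^10 m²/s²
v = √(GM/r) = 126590 m/s ≈ 126.6 km/s

Final answer: 126.6 km/s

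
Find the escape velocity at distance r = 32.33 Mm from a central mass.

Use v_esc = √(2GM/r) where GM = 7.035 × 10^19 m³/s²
r = 32.33 Mm = 3.233 × 10^7 m
GM = 7.035 × 10^19 m³/s²
2GM/r = 2 × (7.035 × 10^19) / (3.233 × 10^7) = 4.352 × 10^12 m²/s²
v_esc = √(2GM/r) = 2.08614 × 10^6 m/s ≈ 2086 km/s

Final answer: 2086 km/s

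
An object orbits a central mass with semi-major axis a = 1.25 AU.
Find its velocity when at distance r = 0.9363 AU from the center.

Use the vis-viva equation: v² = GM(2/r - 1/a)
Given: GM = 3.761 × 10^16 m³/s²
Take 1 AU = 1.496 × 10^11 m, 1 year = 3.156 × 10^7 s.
a = 1.25 AU = 1.87 × 10^11 m
r = 0.9363 AU = 1.4007 × 10^11 m
GM = 3.761 × 10^16 m³/s²
2/r − 1/a = 1.42785 × 10^-11 − 5.34759 × 10^-12 = 8.93093 × 10^-12 m⁻¹
v² = GM (2/r − 1/a) = 335892 m²/s²
v = 579.562 m/s ≈ 0.1223 AU/year

Final answer: 0.1223 AU/year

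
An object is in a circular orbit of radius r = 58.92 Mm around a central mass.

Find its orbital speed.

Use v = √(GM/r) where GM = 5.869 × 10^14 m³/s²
r = 58.92 Mm = 5.892 × 10^7 m
GM = 5.869 × 10^14 m³/s²
GM/r = (5.869 × 10^14) / (5.892 × 10^7) = 9.96096 × 10^6 m²/s²
v = √(GM/r) = 3156.1 m/s ≈ 3.156 km/s

Final answer: 3.156 km/s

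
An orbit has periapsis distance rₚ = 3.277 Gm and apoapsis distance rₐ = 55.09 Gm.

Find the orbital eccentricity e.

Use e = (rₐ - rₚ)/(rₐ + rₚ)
rₚ = 3.277 Gm = 3.277 × 10^9 m
rₐ = 55.09 Gm = 5.509 × 10^10 m
rₐ − rₚ = 5.1813 × 10^10 m
rₐ + rₚ = 5.8367 × 10^10 m
e = (rₐ − rₚ)/(rₐ + rₚ) = 0.887711

Final answer: e = 0.8877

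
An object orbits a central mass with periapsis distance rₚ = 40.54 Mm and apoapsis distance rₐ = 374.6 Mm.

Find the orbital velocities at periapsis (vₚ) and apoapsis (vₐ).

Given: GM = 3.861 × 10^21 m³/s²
rₚ = 40.54 Mm = 4.054 × 10^7 m
rₐ = 374.6 Mm = 3.746 × 10^8 m
GM = 3.861 × 10^21 m³/s²
a = (rₚ + rₐ)/2 = 2.0757 × 10^8 m
Vis-viva: v² = GM (2/r − 1/a)
vₚ² = 3.861 × 10^21 × (4.9334 × 10^-8 − 4.81765 × 10^-9) = 1.71878 × 10^14 m²/s²
vₚ = 1.31102 × 10^7 m/s ≈ 1.311 × 10^4 km/s
vₐ² = 3.861 × 10^21 × (5.33903 × 10^-9 − 4.81765 × 10^-9) = 2.01303 × 10^12 m²/s²
vₐ = 1.41881 × 10^6 m/s ≈ 1419 km/s

Final answer: vₚ = 1.311 × 10^4 km/s, vₐ = 1419 km/s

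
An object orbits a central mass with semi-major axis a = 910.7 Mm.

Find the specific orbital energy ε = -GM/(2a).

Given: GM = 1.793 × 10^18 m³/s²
a = 910.7 Mm = 9.107 × 10^8 m
GM = 1.793 × 10^18 m³/s²
2a = 1.8214 × 10^9 m
ε = −GM/(2a) = -9.84408 × 10^8 J/kg ≈ -984.4 MJ/kg

Final answer: -984.4 MJ/kg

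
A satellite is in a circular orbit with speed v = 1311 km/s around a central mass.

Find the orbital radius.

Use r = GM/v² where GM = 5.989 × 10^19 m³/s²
v = 1311 km/s = 1.311 × 10^6 m/s
GM = 5.989 × 10^19 m³/s²
v² = 1.71872 × 10^12 m²/s²
r = GM/v² = (5.989 × 10^19) / (1.71872 × 10^12) = 3.48457 × 10^7 m ≈ 34.85 Mm

Final answer: 34.85 Mm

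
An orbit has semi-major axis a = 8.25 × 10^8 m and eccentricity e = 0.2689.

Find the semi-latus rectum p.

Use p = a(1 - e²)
a = 8.25 × 10^8 m
e = 0.2689,  e² = 0.0723072,  1 − e² = 0.927693
p = a(1 − e²) = 8.25 × 10^8 m × 0.927693 = 7.65347 × 10^8 m ≈ 7.653 × 10^8 m

Final answer: p = 7.653 × 10^8 m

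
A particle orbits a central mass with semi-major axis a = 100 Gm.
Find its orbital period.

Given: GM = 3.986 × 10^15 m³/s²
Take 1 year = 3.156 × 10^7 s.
a = 100 Gm = 1 × 10^11 m
GM = 3.986 × 10^15 m³/s²
a³ = 1 × 10^33 m³
T = 2π √(a³/GM) = 2π √((1 × 10^33) / (3.986 × 10^15)) = 2π × 5.00877 × 10^8 s
T = 3.1471 × 10^9 s ≈ 99.72 years

Final answer: 99.72 years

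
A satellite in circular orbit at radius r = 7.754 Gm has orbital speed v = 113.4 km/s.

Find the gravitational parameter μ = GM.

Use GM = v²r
r = 7.754 Gm = 7.754 × 10^9 m
v = 113.4 km/s = 113400 m/s
v² = 1.28596 × 10^10 m²/s²
GM = v²r = 1.28596 × 10^10 × 7.754 × 10^9 = 9.9713 × 10^19 m³/s²
GM ≈ 9.971 × 10^19 m³/s²

Final answer: GM = 9.971 × 10^19 m³/s²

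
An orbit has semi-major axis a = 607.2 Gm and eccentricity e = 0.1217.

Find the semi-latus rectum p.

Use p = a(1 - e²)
a = 607.2 Gm = 6.072 × 10^11 m
e = 0.1217,  e² = 0.0148109,  1 − e² = 0.985189
p = a(1 − e²) = 6.072 × 10^11 m × 0.985189 = 5.98207 × 10^11 m ≈ 598.2 Gm

Final answer: p = 598.2 Gm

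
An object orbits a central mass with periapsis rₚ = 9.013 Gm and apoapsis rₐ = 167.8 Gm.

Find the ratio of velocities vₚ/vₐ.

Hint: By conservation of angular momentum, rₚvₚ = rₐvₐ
rₚ = 9.013 Gm = 9.013 × 10^9 m
rₐ = 167.8 Gm = 1.678 × 10^11 m
rₚvₚ = rₐvₐ  ⇒  vₚ/vₐ = rₐ/rₚ
vₚ/vₐ = (1.678 × 10^11) / (9.013 × 10^9) = 18.6176

Final answer: vₚ/vₐ = 18.62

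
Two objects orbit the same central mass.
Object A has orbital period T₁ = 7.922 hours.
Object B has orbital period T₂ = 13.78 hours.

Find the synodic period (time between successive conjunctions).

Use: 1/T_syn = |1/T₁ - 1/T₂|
T₁ = 7.922 hours = 28519.2 s
T₂ = 13.78 hours = 49608 s
1/T₁ = 3.50641 × 10^-5 s⁻¹
1/T₂ = 2.0158 × 10^-5 s⁻¹
|1/T₁ − 1/T₂| = 1.49061 × 10^-5 s⁻¹
T_syn = 1 / |1/T₁ − 1/T₂| = 67086.8 s ≈ 18.64 hours

Final answer: T_syn = 18.64 hours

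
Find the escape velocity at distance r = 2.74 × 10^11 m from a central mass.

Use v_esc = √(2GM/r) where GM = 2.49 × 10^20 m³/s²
r = 2.74 × 10^11 m
GM = 2.49 × 10^20 m³/s²
2GM/r = 2 × (2.49 × 10^20) / (2.74 × 10^11) = 1.81752 × 10^9 m²/s²
v_esc = √(2GM/r) = 42632.4 m/s ≈ 42.63 km/s

Final answer: 42.63 km/s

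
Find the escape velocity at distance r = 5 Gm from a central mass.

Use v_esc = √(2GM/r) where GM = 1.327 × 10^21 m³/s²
r = 5 Gm = 5 × 10^9 m
GM = 1.327 × 10^21 m³/s²
2GM/r = 2 × (1.327 × 10^21) / (5 × 10^9) = 5.308 × 10^11 m²/s²
v_esc = √(2GM/r) = 728560 m/s ≈ 728.6 km/s

Final answer: 728.6 km/s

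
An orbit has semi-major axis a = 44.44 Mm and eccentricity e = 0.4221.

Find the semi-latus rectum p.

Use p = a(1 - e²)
a = 44.44 Mm = 4.444 × 10^7 m
e = 0.4221,  e² = 0.178168,  1 − e² = 0.821832
p = a(1 − e²) = 4.444 × 10^7 m × 0.821832 = 3.65222 × 10^7 m ≈ 36.52 Mm

Final answer: p = 36.52 Mm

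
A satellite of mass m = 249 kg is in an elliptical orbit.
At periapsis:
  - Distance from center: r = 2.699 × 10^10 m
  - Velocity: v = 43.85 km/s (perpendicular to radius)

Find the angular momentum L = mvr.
r = 2.699 × 10^10 m
v = 43.85 km/s = 43850 m/s
vr = 43850 × 2.699 × 10^10 = 1.18351 × 10^15 m²/s
L = m × vr = 249 × 1.18351 × 10^15 = 2.94694 × 10^17 kg·m²/s ≈ 2.947 × 10^17 kg·m²/s

Final answer: L = 2.947 × 10^17 kg·m²/s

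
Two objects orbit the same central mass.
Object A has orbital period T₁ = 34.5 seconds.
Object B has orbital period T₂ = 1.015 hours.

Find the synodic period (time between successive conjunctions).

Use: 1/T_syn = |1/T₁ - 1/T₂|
T₁ = 34.5 seconds
T₂ = 1.015 hours = 3654 s
1/T₁ = 0.0289855 s⁻¹
1/T₂ = 0.000273673 s⁻¹
|1/T₁ − 1/T₂| = 0.0287118 s⁻¹
T_syn = 1 / |1/T₁ − 1/T₂| = 34.8288 s ≈ 34.83 seconds

Final answer: T_syn = 34.83 seconds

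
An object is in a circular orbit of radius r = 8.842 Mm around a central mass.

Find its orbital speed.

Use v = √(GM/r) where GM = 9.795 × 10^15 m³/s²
r = 8.842 Mm = 8.842 × 10^6 m
GM = 9.795 × 10^15 m³/s²
GM/r = (9.795 × 10^15) / (8.842 × 10^6) = 1.10778 × 10^9 m²/s²
v = √(GM/r) = 33283.3 m/s ≈ 33.28 km/s

Final answer: 33.28 km/s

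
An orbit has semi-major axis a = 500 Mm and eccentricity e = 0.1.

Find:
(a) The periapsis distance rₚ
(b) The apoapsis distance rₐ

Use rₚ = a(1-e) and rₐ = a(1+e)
a = 500 Mm = 5 × 10^8 m
e = 0.1:  1 − e = 0.9,  1 + e = 1.1
(a) rₚ = a(1 − e) = 5 × 10^8 m × 0.9 = 4.5 × 10^8 m ≈ 450 Mm
(b) rₐ = a(1 + e) = 5 × 10^8 m × 1.1 = 5.5 × 10^8 m ≈ 550 Mm

Final answer:
(a) rₚ = 450 Mm
(b) rₐ = 550 Mm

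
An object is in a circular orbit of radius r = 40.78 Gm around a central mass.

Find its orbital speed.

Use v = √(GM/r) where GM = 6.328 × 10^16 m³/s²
r = 40.78 Gm = 4.078 × 10^10 m
GM = 6.328 × 10^16 m³/s²
GM/r = (6.328 × 10^16) / (4.078 × 10^10) = 1.55174 × 10^6 m²/s²
v = √(GM/r) = 1245.69 m/s ≈ 1.246 km/s

Final answer: 1.246 km/s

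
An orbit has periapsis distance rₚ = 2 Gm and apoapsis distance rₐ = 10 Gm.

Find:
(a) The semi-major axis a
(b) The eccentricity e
rₚ = 2 Gm = 2 × 10^9 m
rₐ = 10 Gm = 1 × 10^10 m
(a) a = (rₚ + rₐ)/2 = 6 × 10^9 m ≈ 6 Gm
(b) e = (rₐ − rₚ)/(rₐ + rₚ) = (8 × 10^9) / (1.2 × 10^10) = 0.666667

Final answer:
(a) a = 6 Gm
(b) e = 0.6667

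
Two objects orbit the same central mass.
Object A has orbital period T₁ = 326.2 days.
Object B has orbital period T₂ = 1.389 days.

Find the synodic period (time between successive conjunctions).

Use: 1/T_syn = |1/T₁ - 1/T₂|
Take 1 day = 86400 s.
T₁ = 326.2 days = 2.81837 × 10^7 s
T₂ = 1.389 days = 120010 s
1/T₁ = 3.54815 × 10^-8 s⁻¹
1/T₂ = 8.33267 × 10^-6 s⁻¹
|1/T₁ − 1/T₂| = 8.29719 × 10^-6 s⁻¹
T_syn = 1 / |1/T₁ − 1/T₂| = 120523 s ≈ 1.395 days

Final answer: T_syn = 1.395 days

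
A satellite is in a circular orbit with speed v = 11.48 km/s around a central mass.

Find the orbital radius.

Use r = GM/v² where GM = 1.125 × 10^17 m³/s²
v = 11.48 km/s = 11480 m/s
GM = 1.125 × 10^17 m³/s²
v² = 1.3179 × 10^8 m²/s²
r = GM/v² = (1.125 × 10^17) / (1.3179 × 10^8) = 8.53628 × 10^8 m ≈ 853.6 Mm

Final answer: 853.6 Mm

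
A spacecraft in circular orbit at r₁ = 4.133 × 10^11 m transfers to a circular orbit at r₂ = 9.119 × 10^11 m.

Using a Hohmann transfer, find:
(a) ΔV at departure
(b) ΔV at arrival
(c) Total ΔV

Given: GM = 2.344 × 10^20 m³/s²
r₁ = 4.133 × 10^11 m
r₂ = 9.119 × 10^11 m
GM = 2.344 × 10^20 m³/s²
Transfer ellipse: a_t = (r₁ + r₂)/2 = 6.626 × 10^11 m
Circular speed at r₁: v₁ = √(GM/r₁) = 23814.8 m/s
Transfer speed at r₁ (periapsis): v₁ₜ = √(GM(2/r₁ − 1/a_t)) = 27937.9 m/s
(a) ΔV₁ = v₁ₜ − v₁ = 4123.16 m/s ≈ 4.123 km/s
Circular speed at r₂: v₂ = √(GM/r₂) = 16032.6 m/s
Transfer speed at r₂ (apoapsis): v₂ₜ = √(GM(2/r₂ − 1/a_t)) = 12662.3 m/s
(b) ΔV₂ = v₂ − v₂ₜ = 3370.36 m/s ≈ 3.37 km/s
(c) ΔV_total = ΔV₁ + ΔV₂ = 7493.52 m/s ≈ 7.494 km/s

Final answer:
(a) ΔV₁ = 4.123 km/s
(b) ΔV₂ = 3.37 km/s
(c) ΔV_total = 7.494 km/s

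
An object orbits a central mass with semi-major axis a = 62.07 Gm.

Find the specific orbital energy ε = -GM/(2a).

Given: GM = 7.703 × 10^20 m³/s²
a = 62.07 Gm = 6.207 × 10^10 m
GM = 7.703 × 10^20 m³/s²
2a = 1.2414 × 10^11 m
ε = −GM/(2a) = -6.20509 × 10^9 J/kg ≈ -6.205 GJ/kg

Final answer: -6.205 GJ/kg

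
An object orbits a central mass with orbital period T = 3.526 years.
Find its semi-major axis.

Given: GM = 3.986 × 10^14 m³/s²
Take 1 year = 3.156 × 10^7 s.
T = 3.526 years = 1.11281 × 10^8 s
GM = 3.986 × 10^14 m³/s²
Kepler's third law: a³ = GM T² / (4π²)
T² = 1.23834 × 10^16 s²
a³ = (3.986 × 10^14) × (1.23834 × 10^16) / (4π²) = 1.25031 × 10^29 m³
a = (a³)^(1/3) = 5.00041 × 10^9 m ≈ 5 Gm

Final answer: 5 Gm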